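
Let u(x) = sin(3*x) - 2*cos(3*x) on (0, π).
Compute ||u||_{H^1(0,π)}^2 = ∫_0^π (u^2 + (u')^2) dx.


||u||_{H^1(0,π)}^2 = 25*π

u'(x) = 6*sin(3*x) + 3*cos(3*x).
Expand u² and (u')² and integrate term by term on (0, π), using: for integers n ≥ 1, ∫_0^π sin²(nx) dx = ∫_0^π cos²(nx) dx = π/2; for n ≠ n', ∫_0^π sin(nx)sin(n'x) dx = ∫_0^π cos(nx)cos(n'x) dx = 0; and by product-to-sum, ∫_0^π sin(nx)cos(n'x) dx = ½∫_0^π [sin((n+n')x) + sin((n−n')x)] dx, which is 0 when n+n' is even and 2n/(n²−n'²) when n+n' is odd (it need not vanish on (0, π)).
  u² squared terms: (-2)²·∫cos(3x)² dx = 4·π/2 = 2*π;  (1)²·∫sin(3x)² dx = 1·π/2 = π/2.
  u² cross terms: 2·(-2)·(1)·∫cos(3x)·sin(3x) dx = -4·(0) = 0.
  So ∫_0^π u² dx = 2*π + π/2 + 0 = 5*π/2.
  (u')² squared terms: (3)²·∫cos(3x)² dx = 9·π/2 = 9*π/2;  (6)²·∫sin(3x)² dx = 36·π/2 = 18*π.
  (u')² cross terms: 2·(3)·(6)·∫cos(3x)·sin(3x) dx = 36·(0) = 0.
  So ∫_0^π (u')² dx = 9*π/2 + 18*π + 0 = 45*π/2.
||u||_{H^1}^2 = (5*π/2) + (45*π/2) = 25*π.


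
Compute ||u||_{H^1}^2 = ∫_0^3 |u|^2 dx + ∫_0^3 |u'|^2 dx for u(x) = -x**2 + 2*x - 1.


||u||_{H^1}^2 = 93/5

The H^1 norm (squared) on an interval (0, L) is
  ||u||_{H^1}^2 = ∫_0^L u(x)^2 dx + ∫_0^L u'(x)^2 dx.
Compute u'(x) = 2 - 2*x.
Then u(x)^2 = x**4 - 4*x**3 + 6*x**2 - 4*x + 1 and u'(x)^2 = 4*x**2 - 8*x + 4.
Integrate each monomial from 0 to 3 using ∫_0^3 c·x^n dx = c·3^(n+1)/(n+1):
  ∫_0^3 u(x)^2 dx = ∫_0^3 (x^4 - 4*x^3 + 6*x^2 - 4*x + 1) dx. Term by term:
    ∫_0^3 x^4 dx = 243/5;  ∫_0^3 -4*x^3 dx = -81;  ∫_0^3 6*x^2 dx = 54;
    ∫_0^3 -4*x dx = -18;  ∫_0^3 1 dx = 3.
  Sum: 243/5 − 81 + 54 − 18 + 3 = 33/5.
  ∫_0^3 u'(x)^2 dx = ∫_0^3 (4*x^2 - 8*x + 4) dx. Term by term:
    ∫_0^3 4*x^2 dx = 36;  ∫_0^3 -8*x dx = -36;  ∫_0^3 4 dx = 12.
  Sum: 36 − 36 + 12 = 12.
Adding: ||u||_{H^1}^2 = 33/5 + 12 = 93/5.


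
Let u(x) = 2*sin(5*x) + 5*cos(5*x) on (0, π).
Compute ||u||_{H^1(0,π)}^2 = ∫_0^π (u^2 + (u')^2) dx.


||u||_{H^1(0,π)}^2 = 377*π

u'(x) = -25*sin(5*x) + 10*cos(5*x).
Expand u² and (u')² and integrate term by term on (0, π), using: for integers n ≥ 1, ∫_0^π sin²(nx) dx = ∫_0^π cos²(nx) dx = π/2; for n ≠ n', ∫_0^π sin(nx)sin(n'x) dx = ∫_0^π cos(nx)cos(n'x) dx = 0; and by product-to-sum, ∫_0^π sin(nx)cos(n'x) dx = ½∫_0^π [sin((n+n')x) + sin((n−n')x)] dx, which is 0 when n+n' is even and 2n/(n²−n'²) when n+n' is odd (it need not vanish on (0, π)).
  u² squared terms: (2)²·∫sin(5x)² dx = 4·π/2 = 2*π;  (5)²·∫cos(5x)² dx = 25·π/2 = 25*π/2.
  u² cross terms: 2·(2)·(5)·∫sin(5x)·cos(5x) dx = 20·(0) = 0.
  So ∫_0^π u² dx = 2*π + 25*π/2 + 0 = 29*π/2.
  (u')² squared terms: (-25)²·∫sin(5x)² dx = 625·π/2 = 625*π/2;  (10)²·∫cos(5x)² dx = 100·π/2 = 50*π.
  (u')² cross terms: 2·(-25)·(10)·∫sin(5x)·cos(5x) dx = -500·(0) = 0.
  So ∫_0^π (u')² dx = 625*π/2 + 50*π + 0 = 725*π/2.
||u||_{H^1}^2 = (29*π/2) + (725*π/2) = 377*π.


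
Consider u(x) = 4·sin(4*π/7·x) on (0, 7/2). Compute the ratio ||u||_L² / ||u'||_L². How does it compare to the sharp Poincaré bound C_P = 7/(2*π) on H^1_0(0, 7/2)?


||u||_L² / ||u'||_L² = 7/(4*π) < C_P = 7/(2*π).

u(x) = 4·sin(4*π/7·x), so u'(x) = 16*π*cos(4*π*x/7)/7.
Writing u(x) = A·sin(kπx/L) with A = 4 and k = 2, use ∫_0^L sin²(kπx/L) dx = L/2 and ∫_0^L cos²(kπx/L) dx = L/2.
u² = 16·sin²(4*π/7·x) and (u')² = 256*π^2/49·cos²(4*π/7·x), and each of sin², cos² integrates to L/2 = 7/4 over (0, 7/2).
∫_0^7/2 u² dx = 28, so ||u||_L² = 2*sqrt(7).
∫_0^7/2 (u')² dx = 64*π^2/7, so ||u'||_L² = 8*sqrt(7)*π/7.
Ratio ||u||_L² / ||u'||_L² = 7/(4*π).
Sharp Poincaré constant on H^1_0(0, 7/2) is C_P = L/π = 7/(2*π), achieved by sin(2*π/7·x).
This is the k = 2 harmonic; the ratio L/(kπ) is strictly less than C_P = L/π, consistent with the sharp inequality ||u||_L² ≤ C_P ||u'||_L².


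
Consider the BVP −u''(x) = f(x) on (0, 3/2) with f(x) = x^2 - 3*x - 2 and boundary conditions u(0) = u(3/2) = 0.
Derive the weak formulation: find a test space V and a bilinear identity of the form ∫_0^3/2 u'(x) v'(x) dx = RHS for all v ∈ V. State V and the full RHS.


V = H^1_0(0, 3/2) (so v(0) = v(3/2) = 0); weak form: ∫_0^3/2 u'v' dx = ∫_0^3/2 (x^2 - 3*x - 2) v dx for all v ∈ V.

Multiply both sides by a test function v and integrate from 0 to 3/2:
  ∫_0^3/2 −u''(x) v(x) dx = ∫_0^3/2 f(x) v(x) dx.
Integrate the LHS by parts once:
  ∫_0^3/2 −u'' v dx = −[u'(x) v(x)]_0^3/2 + ∫_0^3/2 u'(x) v'(x) dx.
Thus ∫_0^3/2 u'(x) v'(x) dx = ∫_0^3/2 f(x) v(x) dx + [u'(x) v(x)]_0^3/2.
Choose V so that boundary terms are either known or forced to vanish.
u is Dirichlet: u(0) = u(3/2) = 0. Let V = H^1_0(0, 3/2); then v(0) = v(3/2) = 0, and [u' v]_0^3/2 = 0.
Weak formulation: find u (satisfying any essential BC) such that ∫_0^3/2 u'(x) v'(x) dx = ∫_0^3/2 f v dx for all v ∈ V.
Substituting f(x) = x^2 - 3*x - 2, the right-hand side is ∫_0^3/2 (x^2 - 3*x - 2) v dx.


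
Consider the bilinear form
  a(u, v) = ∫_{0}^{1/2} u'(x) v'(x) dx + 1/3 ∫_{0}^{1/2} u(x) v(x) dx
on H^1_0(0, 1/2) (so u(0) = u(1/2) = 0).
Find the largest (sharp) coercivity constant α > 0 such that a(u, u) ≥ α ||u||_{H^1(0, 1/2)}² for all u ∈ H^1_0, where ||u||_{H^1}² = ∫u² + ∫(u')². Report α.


α = (1 + 12*π^2)/(3*(1 + 4*π^2))

Coercivity of a(·,·) on H^1_0(0, 1/2) means a(u, u) ≥ α ||u||_{H^1}² for every u ∈ H^1_0.
The interval has length L = 1/2, and Poincaré/coercivity depend only on L. Here a(u, u) = ∫(u')² + (1/3)·∫u².
Here 0 < c = 1/3 < 1. The condition a(u,u) ≥ α||u||_{H^1}² reads (1−α)∫(u')² ≥ (α−c)∫u². Any admissible α is ≤ 1 (rapidly oscillating u have ∫u²/∫(u')² → 0), and α = 1 would force 0 ≥ (1−c)∫u², impossible since c < 1; so 1−α > 0. By the sharp Poincaré inequality on H^1_0 of an interval of length L, ∫(u')² ≥ (π/L)²∫u² with equality for the first sine mode sin(π(x−x₀)/L) (x₀ the left endpoint), so the inequality holds for all u iff (1−α)(π/L)² ≥ α − c, i.e. α ≤ ((π/L)² + c)/((π/L)² + 1) = (1 + c(L/π)²)/(1 + (L/π)²). With (π/L)² = 4*π^2 and c = 1/3, the largest admissible constant is α = ((π/L)² + c)/((π/L)² + 1).
Simplifying, α = (1 + 12*π^2)/(3*(1 + 4*π^2)).


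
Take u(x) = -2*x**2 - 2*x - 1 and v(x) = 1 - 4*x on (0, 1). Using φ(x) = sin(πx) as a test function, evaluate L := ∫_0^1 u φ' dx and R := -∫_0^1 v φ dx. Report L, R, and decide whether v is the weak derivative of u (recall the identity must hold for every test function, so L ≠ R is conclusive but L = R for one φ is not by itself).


LHS = 8/π, RHS = 2/π. No, v is not the weak derivative of u.

u(x) = -2*x**2 - 2*x - 1, classical derivative u'(x) = -4*x - 2.
φ(x) = sin(πx), so φ'(x) = π*cos(π*x).
Note φ(0) = φ(1) = 0, so the boundary term u·φ vanishes.
LHS = ∫_0^1 u(x) φ'(x) dx = ∫_0^1 (-2*π*x^2*cos(π*x) - 2*π*x*cos(π*x) - π*cos(π*x)) dx. Term by term:
  ∫_0^1 -π*cos(π*x) dx = 0;  ∫_0^1 -2*π*x*cos(π*x) dx = 4/π;  ∫_0^1 -2*π*x^2*cos(π*x) dx = 4/π.
Sum: 0 + 4/π + 4/π = 8/π.
So LHS = 8/π.
∫_0^1 v(x) φ(x) dx = ∫_0^1 (-4*x*sin(π*x) + sin(π*x)) dx. Term by term:
  ∫_0^1 -4*x*sin(π*x) dx = -4/π;  ∫_0^1 sin(π*x) dx = 2/π.
Sum: -4/π + 2/π = -2/π.
So RHS = -∫_0^1 v(x) φ(x) dx = 2/π.
LHS − RHS = 6/π ≠ 0, so the identity fails.
(For a valid weak derivative the identity must hold for EVERY test function, in particular this one. The failure shows v is NOT the weak derivative of u.)
Correct weak derivative would be u'(x) = -4*x - 2.


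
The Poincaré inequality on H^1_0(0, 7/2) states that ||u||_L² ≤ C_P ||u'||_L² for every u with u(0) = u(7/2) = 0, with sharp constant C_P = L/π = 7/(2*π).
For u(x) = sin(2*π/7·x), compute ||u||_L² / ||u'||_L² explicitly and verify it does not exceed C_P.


||u||_L² / ||u'||_L² = 7/(2*π) = C_P.

u(x) = sin(2*π/7·x), so u'(x) = 2*π*cos(2*π*x/7)/7.
Writing u(x) = A·sin(kπx/L) with A = 1 and k = 1, use ∫_0^L sin²(kπx/L) dx = L/2 and ∫_0^L cos²(kπx/L) dx = L/2.
u² = 1·sin²(2*π/7·x) and (u')² = 4*π^2/49·cos²(2*π/7·x), and each of sin², cos² integrates to L/2 = 7/4 over (0, 7/2).
∫_0^7/2 u² dx = 7/4, so ||u||_L² = sqrt(7)/2.
∫_0^7/2 (u')² dx = π^2/7, so ||u'||_L² = sqrt(7)*π/7.
Ratio ||u||_L² / ||u'||_L² = 7/(2*π).
Sharp Poincaré constant on H^1_0(0, 7/2) is C_P = L/π = 7/(2*π), achieved by sin(2*π/7·x).
This is the k = 1 eigenfunction (up to amplitude), so the ratio equals the sharp Poincaré constant exactly.


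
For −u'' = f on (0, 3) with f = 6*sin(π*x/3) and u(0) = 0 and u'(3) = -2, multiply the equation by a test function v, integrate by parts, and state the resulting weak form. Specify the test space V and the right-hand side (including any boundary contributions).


V = {v ∈ H^1(0, 3) : v(0) = 0} (test functions vanish at x = 0 where u is specified); weak form: ∫_0^3 u'v' dx = ∫_0^3 (6*sin(π*x/3)) v dx − 2·v(3) for all v ∈ V.

Multiply both sides by a test function v and integrate from 0 to 3:
  ∫_0^3 −u''(x) v(x) dx = ∫_0^3 f(x) v(x) dx.
Integrate the LHS by parts once:
  ∫_0^3 −u'' v dx = −[u'(x) v(x)]_0^3 + ∫_0^3 u'(x) v'(x) dx.
Thus ∫_0^3 u'(x) v'(x) dx = ∫_0^3 f(x) v(x) dx + [u'(x) v(x)]_0^3.
Choose V so that boundary terms are either known or forced to vanish.
Mixed BC: u(0) = 0 (Dirichlet) and u'(3) = -2 (Neumann). Define V = {v ∈ H^1(0, 3) : v(0) = 0}. Then [u' v]_0^3 = u'(3)·v(3) − u'(0)·0 = − 2·v(3).
Weak formulation: find u (satisfying any essential BC) such that ∫_0^3 u'(x) v'(x) dx = ∫_0^3 f v dx − 2·v(3) for all v ∈ V (Dirichlet at 0 absorbed into V; Neumann datum at x = 3 contributes the boundary term).
Substituting f(x) = 6*sin(π*x/3), the right-hand side is ∫_0^3 (6*sin(π*x/3)) v dx − 2·v(3).


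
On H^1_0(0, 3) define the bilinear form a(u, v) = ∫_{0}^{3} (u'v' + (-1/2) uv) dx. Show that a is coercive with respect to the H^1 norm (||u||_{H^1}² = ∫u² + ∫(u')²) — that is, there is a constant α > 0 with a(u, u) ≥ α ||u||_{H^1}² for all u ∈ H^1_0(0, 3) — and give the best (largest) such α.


α = (-9/2 + π^2)/(9 + π^2)

Coercivity of a(·,·) on H^1_0(0, 3) means a(u, u) ≥ α ||u||_{H^1}² for every u ∈ H^1_0.
The interval has length L = 3, and Poincaré/coercivity depend only on L. Here a(u, u) = ∫(u')² + (-1/2)·∫u².
Here c = -1/2 < 0 with |c| < (π/L)² = π^2/9, so coercivity still holds. The condition a(u,u) ≥ α||u||_{H^1}² reads (1−α)∫(u')² ≥ (α−c)∫u². Any admissible α is ≤ 1 (rapidly oscillating u have ∫u²/∫(u')² → 0), and α = 1 would force 0 ≥ (1−c)∫u², impossible since c < 1; so 1−α > 0. By the sharp Poincaré inequality on H^1_0 of an interval of length L, ∫(u')² ≥ (π/L)²∫u² with equality for the first sine mode sin(π(x−x₀)/L) (x₀ the left endpoint), so the inequality holds for all u iff (1−α)(π/L)² ≥ α − c, i.e. α ≤ ((π/L)² + c)/((π/L)² + 1) = (1 + c(L/π)²)/(1 + (L/π)²). (Direct route, valid since c ≤ 0: Poincaré gives c∫u² ≥ c(L/π)²∫(u')², so a(u,u) ≥ (1 + c(L/π)²)∫(u')², while ||u||_{H^1}² ≤ (1 + (L/π)²)∫(u')²; dividing yields the same α.) With (π/L)² = π^2/9 and c = -1/2, the largest admissible constant is α = ((π/L)² + c)/((π/L)² + 1).
Simplifying, α = (-9/2 + π^2)/(9 + π^2).


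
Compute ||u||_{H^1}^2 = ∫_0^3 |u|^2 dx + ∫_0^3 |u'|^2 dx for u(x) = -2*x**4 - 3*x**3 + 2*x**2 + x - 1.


||u||_{H^1}^2 = 1882344/35

The H^1 norm (squared) on an interval (0, L) is
  ||u||_{H^1}^2 = ∫_0^L u(x)^2 dx + ∫_0^L u'(x)^2 dx.
Compute u'(x) = -8*x**3 - 9*x**2 + 4*x + 1.
Then u(x)^2 = 4*x**8 + 12*x**7 + x**6 - 16*x**5 + 2*x**4 + 10*x**3 - 3*x**2 - 2*x + 1 and u'(x)^2 = 64*x**6 + 144*x**5 + 17*x**4 - 88*x**3 - 2*x**2 + 8*x + 1.
Integrate each monomial from 0 to 3 using ∫_0^3 c·x^n dx = c·3^(n+1)/(n+1):
  ∫_0^3 u(x)^2 dx = ∫_0^3 (4*x^8 + 12*x^7 + x^6 - 16*x^5 + 2*x^4 + 10*x^3 - 3*x^2 - 2*x + 1) dx. Term by term:
    ∫_0^3 4*x^8 dx = 8748;  ∫_0^3 12*x^7 dx = 19683/2;  ∫_0^3 x^6 dx = 2187/7;
    ∫_0^3 -16*x^5 dx = -1944;  ∫_0^3 2*x^4 dx = 486/5;  ∫_0^3 10*x^3 dx = 405/2;
    ∫_0^3 -3*x^2 dx = -27;  ∫_0^3 -2*x dx = -9;  ∫_0^3 1 dx = 3.
  Sum: 8748 + 19683/2 + 2187/7 − 1944 + 486/5 + 405/2 − 27 − 9 + 3 = 602862/35.
  ∫_0^3 u'(x)^2 dx = ∫_0^3 (64*x^6 + 144*x^5 + 17*x^4 - 88*x^3 - 2*x^2 + 8*x + 1) dx. Term by term:
    ∫_0^3 64*x^6 dx = 139968/7;  ∫_0^3 144*x^5 dx = 17496;  ∫_0^3 17*x^4 dx = 4131/5;
    ∫_0^3 -88*x^3 dx = -1782;  ∫_0^3 -2*x^2 dx = -18;  ∫_0^3 8*x dx = 36;
    ∫_0^3 1 dx = 3.
  Sum: 139968/7 + 17496 + 4131/5 − 1782 − 18 + 36 + 3 = 1279482/35.
Adding: ||u||_{H^1}^2 = 602862/35 + 1279482/35 = 1882344/35.


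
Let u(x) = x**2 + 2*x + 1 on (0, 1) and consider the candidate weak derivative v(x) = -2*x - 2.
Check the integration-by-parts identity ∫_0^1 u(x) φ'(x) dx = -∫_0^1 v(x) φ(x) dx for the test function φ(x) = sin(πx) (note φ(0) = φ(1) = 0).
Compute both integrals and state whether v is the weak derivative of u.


LHS = -6/π, RHS = 6/π. No, v is not the weak derivative of u.

u(x) = x**2 + 2*x + 1, classical derivative u'(x) = 2*x + 2.
φ(x) = sin(πx), so φ'(x) = π*cos(π*x).
Note φ(0) = φ(1) = 0, so the boundary term u·φ vanishes.
LHS = ∫_0^1 u(x) φ'(x) dx = ∫_0^1 (π*x^2*cos(π*x) + 2*π*x*cos(π*x) + π*cos(π*x)) dx. Term by term:
  ∫_0^1 π*cos(π*x) dx = 0;  ∫_0^1 π*x^2*cos(π*x) dx = -2/π;  ∫_0^1 2*π*x*cos(π*x) dx = -4/π.
Sum: 0 − 2/π − 4/π = -6/π.
So LHS = -6/π.
∫_0^1 v(x) φ(x) dx = ∫_0^1 (-2*x*sin(π*x) - 2*sin(π*x)) dx. Term by term:
  ∫_0^1 -2*sin(π*x) dx = -4/π;  ∫_0^1 -2*x*sin(π*x) dx = -2/π.
Sum: -4/π − 2/π = -6/π.
So RHS = -∫_0^1 v(x) φ(x) dx = 6/π.
LHS − RHS = -12/π ≠ 0, so the identity fails.
(For a valid weak derivative the identity must hold for EVERY test function, in particular this one. The failure shows v is NOT the weak derivative of u.)
Correct weak derivative would be u'(x) = 2*x + 2.


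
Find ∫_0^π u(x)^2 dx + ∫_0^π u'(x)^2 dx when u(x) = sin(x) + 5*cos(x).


||u||_{H^1(0,π)}^2 = 26*π

u'(x) = -5*sin(x) + cos(x).
Expand u² and (u')² and integrate term by term on (0, π), using: for integers n ≥ 1, ∫_0^π sin²(nx) dx = ∫_0^π cos²(nx) dx = π/2; for n ≠ n', ∫_0^π sin(nx)sin(n'x) dx = ∫_0^π cos(nx)cos(n'x) dx = 0; and by product-to-sum, ∫_0^π sin(nx)cos(n'x) dx = ½∫_0^π [sin((n+n')x) + sin((n−n')x)] dx, which is 0 when n+n' is even and 2n/(n²−n'²) when n+n' is odd (it need not vanish on (0, π)).
  u² squared terms: (5)²·∫cos(x)² dx = 25·π/2 = 25*π/2;  (1)²·∫sin(x)² dx = 1·π/2 = π/2.
  u² cross terms: 2·(5)·(1)·∫cos(x)·sin(x) dx = 10·(0) = 0.
  So ∫_0^π u² dx = 25*π/2 + π/2 + 0 = 13*π.
  (u')² squared terms: (-5)²·∫sin(x)² dx = 25·π/2 = 25*π/2;  (1)²·∫cos(x)² dx = 1·π/2 = π/2.
  (u')² cross terms: 2·(-5)·(1)·∫sin(x)·cos(x) dx = -10·(0) = 0.
  So ∫_0^π (u')² dx = 25*π/2 + π/2 + 0 = 13*π.
||u||_{H^1}^2 = (13*π) + (13*π) = 26*π.


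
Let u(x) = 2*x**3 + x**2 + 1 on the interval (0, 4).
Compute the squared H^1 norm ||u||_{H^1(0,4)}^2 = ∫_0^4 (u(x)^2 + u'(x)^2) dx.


||u||_{H^1}^2 = 2267428/105

The H^1 norm (squared) on an interval (0, L) is
  ||u||_{H^1}^2 = ∫_0^L u(x)^2 dx + ∫_0^L u'(x)^2 dx.
Compute u'(x) = 6*x**2 + 2*x.
Then u(x)^2 = 4*x**6 + 4*x**5 + x**4 + 4*x**3 + 2*x**2 + 1 and u'(x)^2 = 36*x**4 + 24*x**3 + 4*x**2.
Integrate each monomial from 0 to 4 using ∫_0^4 c·x^n dx = c·4^(n+1)/(n+1):
  ∫_0^4 u(x)^2 dx = ∫_0^4 (4*x^6 + 4*x^5 + x^4 + 4*x^3 + 2*x^2 + 1) dx. Term by term:
    ∫_0^4 4*x^6 dx = 65536/7;  ∫_0^4 4*x^5 dx = 8192/3;  ∫_0^4 x^4 dx = 1024/5;
    ∫_0^4 4*x^3 dx = 256;  ∫_0^4 2*x^2 dx = 128/3;  ∫_0^4 1 dx = 4.
  Sum: 65536/7 + 8192/3 + 1024/5 + 256 + 128/3 + 4 = 1323044/105.
  ∫_0^4 u'(x)^2 dx = ∫_0^4 (36*x^4 + 24*x^3 + 4*x^2) dx. Term by term:
    ∫_0^4 36*x^4 dx = 36864/5;  ∫_0^4 24*x^3 dx = 1536;  ∫_0^4 4*x^2 dx = 256/3.
  Sum: 36864/5 + 1536 + 256/3 = 134912/15.
Adding: ||u||_{H^1}^2 = 1323044/105 + 134912/15 = 2267428/105.


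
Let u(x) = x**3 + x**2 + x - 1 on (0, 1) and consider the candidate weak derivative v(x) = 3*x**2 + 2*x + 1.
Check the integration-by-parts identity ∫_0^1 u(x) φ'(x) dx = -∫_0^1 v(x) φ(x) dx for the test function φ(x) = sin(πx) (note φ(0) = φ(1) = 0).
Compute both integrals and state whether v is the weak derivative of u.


LHS = -7/π + 12/π^3, RHS = -7/π + 12/π^3. Yes, v = u' weakly.

u(x) = x**3 + x**2 + x - 1, classical derivative u'(x) = 3*x**2 + 2*x + 1.
φ(x) = sin(πx), so φ'(x) = π*cos(π*x).
Note φ(0) = φ(1) = 0, so the boundary term u·φ vanishes.
LHS = ∫_0^1 u(x) φ'(x) dx = ∫_0^1 (π*x^3*cos(π*x) + π*x^2*cos(π*x) + π*x*cos(π*x) - π*cos(π*x)) dx. Term by term:
  ∫_0^1 -π*cos(π*x) dx = 0;  ∫_0^1 π*x*cos(π*x) dx = -2/π;  ∫_0^1 π*x^2*cos(π*x) dx = -2/π;
  ∫_0^1 π*x^3*cos(π*x) dx = -3/π + 12/π^3.
Sum: 0 − 2/π − 2/π + -3/π + 12/π^3 = -7/π + 12/π^3.
So LHS = -7/π + 12/π^3.
∫_0^1 v(x) φ(x) dx = ∫_0^1 (3*x^2*sin(π*x) + 2*x*sin(π*x) + sin(π*x)) dx. Term by term:
  ∫_0^1 2*x*sin(π*x) dx = 2/π;  ∫_0^1 3*x^2*sin(π*x) dx = -12/π^3 + 3/π;  ∫_0^1 sin(π*x) dx = 2/π.
Sum: 2/π + -12/π^3 + 3/π + 2/π = -12/π^3 + 7/π.
So RHS = -∫_0^1 v(x) φ(x) dx = -7/π + 12/π^3.
LHS = RHS, so the identity holds for this test φ.
Moreover u is smooth here and v(x) = u'(x) = 3*x**2 + 2*x + 1 pointwise, so the identity holds for every test function. Hence v is the weak derivative of u.


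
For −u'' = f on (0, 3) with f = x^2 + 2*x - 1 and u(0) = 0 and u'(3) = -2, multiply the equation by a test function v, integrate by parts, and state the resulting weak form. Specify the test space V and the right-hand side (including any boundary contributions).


V = {v ∈ H^1(0, 3) : v(0) = 0} (test functions vanish at x = 0 where u is specified); weak form: ∫_0^3 u'v' dx = ∫_0^3 (x^2 + 2*x - 1) v dx − 2·v(3) for all v ∈ V.

Multiply both sides by a test function v and integrate from 0 to 3:
  ∫_0^3 −u''(x) v(x) dx = ∫_0^3 f(x) v(x) dx.
Integrate the LHS by parts once:
  ∫_0^3 −u'' v dx = −[u'(x) v(x)]_0^3 + ∫_0^3 u'(x) v'(x) dx.
Thus ∫_0^3 u'(x) v'(x) dx = ∫_0^3 f(x) v(x) dx + [u'(x) v(x)]_0^3.
Choose V so that boundary terms are either known or forced to vanish.
Mixed BC: u(0) = 0 (Dirichlet) and u'(3) = -2 (Neumann). Define V = {v ∈ H^1(0, 3) : v(0) = 0}. Then [u' v]_0^3 = u'(3)·v(3) − u'(0)·0 = − 2·v(3).
Weak formulation: find u (satisfying any essential BC) such that ∫_0^3 u'(x) v'(x) dx = ∫_0^3 f v dx − 2·v(3) for all v ∈ V (Dirichlet at 0 absorbed into V; Neumann datum at x = 3 contributes the boundary term).
Substituting f(x) = x^2 + 2*x - 1, the right-hand side is ∫_0^3 (x^2 + 2*x - 1) v dx − 2·v(3).


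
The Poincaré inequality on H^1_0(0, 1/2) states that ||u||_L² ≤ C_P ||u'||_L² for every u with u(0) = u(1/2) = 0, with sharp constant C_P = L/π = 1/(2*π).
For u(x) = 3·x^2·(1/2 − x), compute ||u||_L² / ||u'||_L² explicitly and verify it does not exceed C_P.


||u||_L² / ||u'||_L² = sqrt(14)/28 < C_P = 1/(2*π).

u(x) = 3·x^2·(1/2 − x), so u'(x) = 3*x*(1 - 3*x).
u(x) = 3·x^2·(1/2 − x) vanishes at x = 0 and x = 1/2, so u ∈ H^1_0(0, 1/2). Differentiate via the product rule and integrate the resulting polynomials term by term.
  ∫_0^1/2 u² dx = ∫_0^1/2 (9*x^6 - 9*x^5 + 9*x^4/4) dx. Term by term:
    ∫_0^1/2 9*x^6 dx = 9/896;  ∫_0^1/2 -9*x^5 dx = -3/128;  ∫_0^1/2 9*x^4/4 dx = 9/640.
  Sum: 9/896 − 3/128 + 9/640 = 3/4480.
  ∫_0^1/2 (u')² dx = ∫_0^1/2 (81*x^4 - 54*x^3 + 9*x^2) dx. Term by term:
    ∫_0^1/2 81*x^4 dx = 81/160;  ∫_0^1/2 -54*x^3 dx = -27/32;  ∫_0^1/2 9*x^2 dx = 3/8.
  Sum: 81/160 − 27/32 + 3/8 = 3/80.
∫_0^1/2 u² dx = 3/4480, so ||u||_L² = sqrt(210)/560.
∫_0^1/2 (u')² dx = 3/80, so ||u'||_L² = sqrt(15)/20.
Ratio ||u||_L² / ||u'||_L² = sqrt(14)/28.
Sharp Poincaré constant on H^1_0(0, 1/2) is C_P = L/π = 1/(2*π), achieved by sin(2*π·x).
A polynomial bump cannot attain the sharp Poincaré constant (only the first sine eigenfunction does), so the ratio is strictly less than C_P, consistent with ||u||_L² ≤ C_P ||u'||_L².


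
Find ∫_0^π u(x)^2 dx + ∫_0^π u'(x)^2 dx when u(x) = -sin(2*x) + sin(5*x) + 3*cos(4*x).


||u||_{H^1(0,π)}^2 = 340/3 + 92*π

u'(x) = -12*sin(4*x) - 2*cos(2*x) + 5*cos(5*x).
Expand u² and (u')² and integrate term by term on (0, π), using: for integers n ≥ 1, ∫_0^π sin²(nx) dx = ∫_0^π cos²(nx) dx = π/2; for n ≠ n', ∫_0^π sin(nx)sin(n'x) dx = ∫_0^π cos(nx)cos(n'x) dx = 0; and by product-to-sum, ∫_0^π sin(nx)cos(n'x) dx = ½∫_0^π [sin((n+n')x) + sin((n−n')x)] dx, which is 0 when n+n' is even and 2n/(n²−n'²) when n+n' is odd (it need not vanish on (0, π)).
  u² squared terms: (-1)²·∫sin(2x)² dx = 1·π/2 = π/2;  (3)²·∫cos(4x)² dx = 9·π/2 = 9*π/2;  (1)²·∫sin(5x)² dx = 1·π/2 = π/2.
  u² cross terms: 2·(-1)·(3)·∫sin(2x)·cos(4x) dx = -6·(0) = 0;  2·(-1)·(1)·∫sin(2x)·sin(5x) dx = -2·(0) = 0;  2·(3)·(1)·∫cos(4x)·sin(5x) dx = 6·(10/9) = 20/3.
  So ∫_0^π u² dx = π/2 + 9*π/2 + π/2 + 0 + 0 + 20/3 = 20/3 + 11*π/2.
  (u')² squared terms: (-12)²·∫sin(4x)² dx = 144·π/2 = 72*π;  (-2)²·∫cos(2x)² dx = 4·π/2 = 2*π;  (5)²·∫cos(5x)² dx = 25·π/2 = 25*π/2.
  (u')² cross terms: 2·(-12)·(-2)·∫sin(4x)·cos(2x) dx = 48·(0) = 0;  2·(-12)·(5)·∫sin(4x)·cos(5x) dx = -120·(-8/9) = 320/3;  2·(-2)·(5)·∫cos(2x)·cos(5x) dx = -20·(0) = 0.
  So ∫_0^π (u')² dx = 72*π + 2*π + 25*π/2 + 0 + 320/3 + 0 = 320/3 + 173*π/2.
||u||_{H^1}^2 = (20/3 + 11*π/2) + (320/3 + 173*π/2) = 340/3 + 92*π.


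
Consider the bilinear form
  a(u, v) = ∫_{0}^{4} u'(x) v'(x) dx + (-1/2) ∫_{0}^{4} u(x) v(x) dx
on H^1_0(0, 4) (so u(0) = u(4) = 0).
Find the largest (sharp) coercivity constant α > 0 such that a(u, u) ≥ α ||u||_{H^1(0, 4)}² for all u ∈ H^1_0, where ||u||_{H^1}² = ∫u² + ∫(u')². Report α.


α = (-8 + π^2)/(π^2 + 16)

Coercivity of a(·,·) on H^1_0(0, 4) means a(u, u) ≥ α ||u||_{H^1}² for every u ∈ H^1_0.
The interval has length L = 4, and Poincaré/coercivity depend only on L. Here a(u, u) = ∫(u')² + (-1/2)·∫u².
Here c = -1/2 < 0 with |c| < (π/L)² = π^2/16, so coercivity still holds. The condition a(u,u) ≥ α||u||_{H^1}² reads (1−α)∫(u')² ≥ (α−c)∫u². Any admissible α is ≤ 1 (rapidly oscillating u have ∫u²/∫(u')² → 0), and α = 1 would force 0 ≥ (1−c)∫u², impossible since c < 1; so 1−α > 0. By the sharp Poincaré inequality on H^1_0 of an interval of length L, ∫(u')² ≥ (π/L)²∫u² with equality for the first sine mode sin(π(x−x₀)/L) (x₀ the left endpoint), so the inequality holds for all u iff (1−α)(π/L)² ≥ α − c, i.e. α ≤ ((π/L)² + c)/((π/L)² + 1) = (1 + c(L/π)²)/(1 + (L/π)²). (Direct route, valid since c ≤ 0: Poincaré gives c∫u² ≥ c(L/π)²∫(u')², so a(u,u) ≥ (1 + c(L/π)²)∫(u')², while ||u||_{H^1}² ≤ (1 + (L/π)²)∫(u')²; dividing yields the same α.) With (π/L)² = π^2/16 and c = -1/2, the largest admissible constant is α = ((π/L)² + c)/((π/L)² + 1).
Simplifying, α = (-8 + π^2)/(π^2 + 16).


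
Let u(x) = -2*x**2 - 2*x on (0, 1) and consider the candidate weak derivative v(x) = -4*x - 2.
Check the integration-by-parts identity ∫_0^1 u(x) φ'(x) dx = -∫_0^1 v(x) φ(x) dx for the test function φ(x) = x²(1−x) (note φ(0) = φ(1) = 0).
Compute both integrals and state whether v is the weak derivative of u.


LHS = 11/30, RHS = 11/30. Yes, v = u' weakly.

u(x) = -2*x**2 - 2*x, classical derivative u'(x) = -4*x - 2.
φ(x) = x²(1−x), so φ'(x) = x*(2 - 3*x).
Note φ(0) = φ(1) = 0, so the boundary term u·φ vanishes.
LHS = ∫_0^1 u(x) φ'(x) dx = ∫_0^1 (6*x^4 + 2*x^3 - 4*x^2) dx. Term by term:
  ∫_0^1 6*x^4 dx = 6/5;  ∫_0^1 2*x^3 dx = 1/2;  ∫_0^1 -4*x^2 dx = -4/3.
Sum: 6/5 + 1/2 − 4/3 = 11/30.
So LHS = 11/30.
∫_0^1 v(x) φ(x) dx = ∫_0^1 (4*x^4 - 2*x^3 - 2*x^2) dx. Term by term:
  ∫_0^1 4*x^4 dx = 4/5;  ∫_0^1 -2*x^3 dx = -1/2;  ∫_0^1 -2*x^2 dx = -2/3.
Sum: 4/5 − 1/2 − 2/3 = -11/30.
So RHS = -∫_0^1 v(x) φ(x) dx = 11/30.
LHS = RHS, so the identity holds for this test φ.
Moreover u is smooth here and v(x) = u'(x) = -4*x - 2 pointwise, so the identity holds for every test function. Hence v is the weak derivative of u.


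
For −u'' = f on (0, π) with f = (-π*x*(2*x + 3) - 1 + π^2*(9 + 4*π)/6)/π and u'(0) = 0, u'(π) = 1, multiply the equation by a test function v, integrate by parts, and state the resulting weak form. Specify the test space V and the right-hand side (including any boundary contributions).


V = H^1(0, π) (v unrestricted at boundary; u is determined up to an additive constant); weak form: ∫_0^π u'v' dx = ∫_0^π ((-π*x*(2*x + 3) - 1 + π^2*(9 + 4*π)/6)/π) v dx + v(π) for all v ∈ V.

Multiply both sides by a test function v and integrate from 0 to π:
  ∫_0^π −u''(x) v(x) dx = ∫_0^π f(x) v(x) dx.
Integrate the LHS by parts once:
  ∫_0^π −u'' v dx = −[u'(x) v(x)]_0^π + ∫_0^π u'(x) v'(x) dx.
Thus ∫_0^π u'(x) v'(x) dx = ∫_0^π f(x) v(x) dx + [u'(x) v(x)]_0^π.
Choose V so that boundary terms are either known or forced to vanish.
u has inhomogeneous Neumann u'(0) = 0, u'(π) = 1. [u' v]_0^π = (1)·v(π) − (0)·v(0) = v(π). Take V = H^1(0, π); boundary term becomes part of RHS.
Weak formulation: find u (satisfying any essential BC) such that ∫_0^π u'(x) v'(x) dx = ∫_0^π f v dx + v(π) for all v ∈ V (Neumann data are natural BCs: they enter the RHS as boundary terms).
Substituting f(x) = (-π*x*(2*x + 3) - 1 + π^2*(9 + 4*π)/6)/π, the right-hand side is ∫_0^π ((-π*x*(2*x + 3) - 1 + π^2*(9 + 4*π)/6)/π) v dx + v(π).
Compatibility check (pure Neumann): taking v ≡ 1 ∈ V gives 0 = ∫_0^π f dx + (1) − (0), i.e. ∫_0^π f dx must equal u'(0) − u'(π) = -1. Indeed ∫_0^π ((-π*x*(2*x + 3) - 1 + π^2*(9 + 4*π)/6)/π) dx = -1, so the data are compatible. The solution is then unique only up to an additive constant (fix it e.g. by requiring ∫_0^π u dx = 0).


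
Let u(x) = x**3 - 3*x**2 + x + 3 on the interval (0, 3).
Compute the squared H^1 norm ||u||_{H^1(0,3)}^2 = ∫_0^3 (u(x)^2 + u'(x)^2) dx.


||u||_{H^1}^2 = 381/7

The H^1 norm (squared) on an interval (0, L) is
  ||u||_{H^1}^2 = ∫_0^L u(x)^2 dx + ∫_0^L u'(x)^2 dx.
Compute u'(x) = 3*x**2 - 6*x + 1.
Then u(x)^2 = x**6 - 6*x**5 + 11*x**4 - 17*x**2 + 6*x + 9 and u'(x)^2 = 9*x**4 - 36*x**3 + 42*x**2 - 12*x + 1.
Integrate each monomial from 0 to 3 using ∫_0^3 c·x^n dx = c·3^(n+1)/(n+1):
  ∫_0^3 u(x)^2 dx = ∫_0^3 (x^6 - 6*x^5 + 11*x^4 - 17*x^2 + 6*x + 9) dx. Term by term:
    ∫_0^3 x^6 dx = 2187/7;  ∫_0^3 -6*x^5 dx = -729;  ∫_0^3 11*x^4 dx = 2673/5;
    ∫_0^3 -17*x^2 dx = -153;  ∫_0^3 6*x dx = 27;  ∫_0^3 9 dx = 27.
  Sum: 2187/7 − 729 + 2673/5 − 153 + 27 + 27 = 666/35.
  ∫_0^3 u'(x)^2 dx = ∫_0^3 (9*x^4 - 36*x^3 + 42*x^2 - 12*x + 1) dx. Term by term:
    ∫_0^3 9*x^4 dx = 2187/5;  ∫_0^3 -36*x^3 dx = -729;  ∫_0^3 42*x^2 dx = 378;
    ∫_0^3 -12*x dx = -54;  ∫_0^3 1 dx = 3.
  Sum: 2187/5 − 729 + 378 − 54 + 3 = 177/5.
Adding: ||u||_{H^1}^2 = 666/35 + 177/5 = 381/7.


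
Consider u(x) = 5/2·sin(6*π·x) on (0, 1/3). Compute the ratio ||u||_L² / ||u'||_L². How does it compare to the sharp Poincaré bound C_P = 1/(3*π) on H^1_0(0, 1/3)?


||u||_L² / ||u'||_L² = 1/(6*π) < C_P = 1/(3*π).

u(x) = 5/2·sin(6*π·x), so u'(x) = 15*π*cos(6*π*x).
Writing u(x) = A·sin(kπx/L) with A = 5/2 and k = 2, use ∫_0^L sin²(kπx/L) dx = L/2 and ∫_0^L cos²(kπx/L) dx = L/2.
u² = 25/4·sin²(6*π·x) and (u')² = 225*π^2·cos²(6*π·x), and each of sin², cos² integrates to L/2 = 1/6 over (0, 1/3).
∫_0^1/3 u² dx = 25/24, so ||u||_L² = 5*sqrt(6)/12.
∫_0^1/3 (u')² dx = 75*π^2/2, so ||u'||_L² = 5*sqrt(6)*π/2.
Ratio ||u||_L² / ||u'||_L² = 1/(6*π).
Sharp Poincaré constant on H^1_0(0, 1/3) is C_P = L/π = 1/(3*π), achieved by sin(3*π·x).
This is the k = 2 harmonic; the ratio L/(kπ) is strictly less than C_P = L/π, consistent with the sharp inequality ||u||_L² ≤ C_P ||u'||_L².


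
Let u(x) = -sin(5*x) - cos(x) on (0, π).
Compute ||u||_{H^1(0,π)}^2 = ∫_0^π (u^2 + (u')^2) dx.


||u||_{H^1(0,π)}^2 = 14*π

u'(x) = sin(x) - 5*cos(5*x).
Expand u² and (u')² and integrate term by term on (0, π), using: for integers n ≥ 1, ∫_0^π sin²(nx) dx = ∫_0^π cos²(nx) dx = π/2; for n ≠ n', ∫_0^π sin(nx)sin(n'x) dx = ∫_0^π cos(nx)cos(n'x) dx = 0; and by product-to-sum, ∫_0^π sin(nx)cos(n'x) dx = ½∫_0^π [sin((n+n')x) + sin((n−n')x)] dx, which is 0 when n+n' is even and 2n/(n²−n'²) when n+n' is odd (it need not vanish on (0, π)).
  u² squared terms: (-1)²·∫cos(x)² dx = 1·π/2 = π/2;  (-1)²·∫sin(5x)² dx = 1·π/2 = π/2.
  u² cross terms: 2·(-1)·(-1)·∫cos(x)·sin(5x) dx = 2·(0) = 0.
  So ∫_0^π u² dx = π/2 + π/2 + 0 = π.
  (u')² squared terms: (-5)²·∫cos(5x)² dx = 25·π/2 = 25*π/2;  (1)²·∫sin(x)² dx = 1·π/2 = π/2.
  (u')² cross terms: 2·(-5)·(1)·∫cos(5x)·sin(x) dx = -10·(0) = 0.
  So ∫_0^π (u')² dx = 25*π/2 + π/2 + 0 = 13*π.
||u||_{H^1}^2 = (π) + (13*π) = 14*π.


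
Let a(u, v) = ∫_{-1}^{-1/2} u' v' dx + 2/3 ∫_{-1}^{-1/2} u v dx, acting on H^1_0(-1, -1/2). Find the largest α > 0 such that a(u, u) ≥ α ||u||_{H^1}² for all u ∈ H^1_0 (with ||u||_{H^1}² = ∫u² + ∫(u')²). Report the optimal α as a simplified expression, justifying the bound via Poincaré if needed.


α = 2*(1 + 6*π^2)/(3*(1 + 4*π^2))

Coercivity of a(·,·) on H^1_0(-1, -1/2) means a(u, u) ≥ α ||u||_{H^1}² for every u ∈ H^1_0.
The interval has length L = 1/2, and Poincaré/coercivity depend only on L. Here a(u, u) = ∫(u')² + (2/3)·∫u².
Here 0 < c = 2/3 < 1. The condition a(u,u) ≥ α||u||_{H^1}² reads (1−α)∫(u')² ≥ (α−c)∫u². Any admissible α is ≤ 1 (rapidly oscillating u have ∫u²/∫(u')² → 0), and α = 1 would force 0 ≥ (1−c)∫u², impossible since c < 1; so 1−α > 0. By the sharp Poincaré inequality on H^1_0 of an interval of length L, ∫(u')² ≥ (π/L)²∫u² with equality for the first sine mode sin(π(x−x₀)/L) (x₀ the left endpoint), so the inequality holds for all u iff (1−α)(π/L)² ≥ α − c, i.e. α ≤ ((π/L)² + c)/((π/L)² + 1) = (1 + c(L/π)²)/(1 + (L/π)²). With (π/L)² = 4*π^2 and c = 2/3, the largest admissible constant is α = ((π/L)² + c)/((π/L)² + 1).
Simplifying, α = 2*(1 + 6*π^2)/(3*(1 + 4*π^2)).


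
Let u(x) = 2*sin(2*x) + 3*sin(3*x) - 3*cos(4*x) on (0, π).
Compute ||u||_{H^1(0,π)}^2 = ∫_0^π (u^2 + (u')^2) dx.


||u||_{H^1(0,π)}^2 = 1836/7 + 263*π/2

u'(x) = 12*sin(4*x) + 4*cos(2*x) + 9*cos(3*x).
Expand u² and (u')² and integrate term by term on (0, π), using: for integers n ≥ 1, ∫_0^π sin²(nx) dx = ∫_0^π cos²(nx) dx = π/2; for n ≠ n', ∫_0^π sin(nx)sin(n'x) dx = ∫_0^π cos(nx)cos(n'x) dx = 0; and by product-to-sum, ∫_0^π sin(nx)cos(n'x) dx = ½∫_0^π [sin((n+n')x) + sin((n−n')x)] dx, which is 0 when n+n' is even and 2n/(n²−n'²) when n+n' is odd (it need not vanish on (0, π)).
  u² squared terms: (-3)²·∫cos(4x)² dx = 9·π/2 = 9*π/2;  (2)²·∫sin(2x)² dx = 4·π/2 = 2*π;  (3)²·∫sin(3x)² dx = 9·π/2 = 9*π/2.
  u² cross terms: 2·(-3)·(2)·∫cos(4x)·sin(2x) dx = -12·(0) = 0;  2·(-3)·(3)·∫cos(4x)·sin(3x) dx = -18·(-6/7) = 108/7;  2·(2)·(3)·∫sin(2x)·sin(3x) dx = 12·(0) = 0.
  So ∫_0^π u² dx = 9*π/2 + 2*π + 9*π/2 + 0 + 108/7 + 0 = 108/7 + 11*π.
  (u')² squared terms: (4)²·∫cos(2x)² dx = 16·π/2 = 8*π;  (9)²·∫cos(3x)² dx = 81·π/2 = 81*π/2;  (12)²·∫sin(4x)² dx = 144·π/2 = 72*π.
  (u')² cross terms: 2·(4)·(9)·∫cos(2x)·cos(3x) dx = 72·(0) = 0;  2·(4)·(12)·∫cos(2x)·sin(4x) dx = 96·(0) = 0;  2·(9)·(12)·∫cos(3x)·sin(4x) dx = 216·(8/7) = 1728/7.
  So ∫_0^π (u')² dx = 8*π + 81*π/2 + 72*π + 0 + 0 + 1728/7 = 1728/7 + 241*π/2.
||u||_{H^1}^2 = (108/7 + 11*π) + (1728/7 + 241*π/2) = 1836/7 + 263*π/2.


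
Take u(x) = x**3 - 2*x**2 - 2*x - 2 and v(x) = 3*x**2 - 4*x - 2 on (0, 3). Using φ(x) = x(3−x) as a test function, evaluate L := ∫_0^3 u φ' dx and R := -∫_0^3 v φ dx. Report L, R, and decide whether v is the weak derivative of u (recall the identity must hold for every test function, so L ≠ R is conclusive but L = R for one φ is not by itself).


LHS = -9/20, RHS = -9/20. Yes, v = u' weakly.

u(x) = x**3 - 2*x**2 - 2*x - 2, classical derivative u'(x) = 3*x**2 - 4*x - 2.
φ(x) = x(3−x), so φ'(x) = 3 - 2*x.
Note φ(0) = φ(3) = 0, so the boundary term u·φ vanishes.
LHS = ∫_0^3 u(x) φ'(x) dx = ∫_0^3 (-2*x^4 + 7*x^3 - 2*x^2 - 2*x - 6) dx. Term by term:
  ∫_0^3 -2*x^4 dx = -486/5;  ∫_0^3 7*x^3 dx = 567/4;  ∫_0^3 -2*x^2 dx = -18;
  ∫_0^3 -2*x dx = -9;  ∫_0^3 -6 dx = -18.
Sum: -486/5 + 567/4 − 18 − 9 − 18 = -9/20.
So LHS = -9/20.
∫_0^3 v(x) φ(x) dx = ∫_0^3 (-3*x^4 + 13*x^3 - 10*x^2 - 6*x) dx. Term by term:
  ∫_0^3 -3*x^4 dx = -729/5;  ∫_0^3 13*x^3 dx = 1053/4;  ∫_0^3 -10*x^2 dx = -90;
  ∫_0^3 -6*x dx = -27.
Sum: -729/5 + 1053/4 − 90 − 27 = 9/20.
So RHS = -∫_0^3 v(x) φ(x) dx = -9/20.
LHS = RHS, so the identity holds for this test φ.
Moreover u is smooth here and v(x) = u'(x) = 3*x**2 - 4*x - 2 pointwise, so the identity holds for every test function. Hence v is the weak derivative of u.


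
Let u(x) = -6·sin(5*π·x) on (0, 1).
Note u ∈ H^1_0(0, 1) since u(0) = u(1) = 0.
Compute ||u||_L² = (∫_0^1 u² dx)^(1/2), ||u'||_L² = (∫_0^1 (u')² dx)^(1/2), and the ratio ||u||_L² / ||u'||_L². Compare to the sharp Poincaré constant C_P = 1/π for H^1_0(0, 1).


||u||_L² / ||u'||_L² = 1/(5*π) < C_P = 1/π.

u(x) = -6·sin(5*π·x), so u'(x) = -30*π*cos(5*π*x).
Writing u(x) = A·sin(kπx/L) with A = -6 and k = 5, use ∫_0^L sin²(kπx/L) dx = L/2 and ∫_0^L cos²(kπx/L) dx = L/2.
u² = 36·sin²(5*π·x) and (u')² = 900*π^2·cos²(5*π·x), and each of sin², cos² integrates to L/2 = 1/2 over (0, 1).
∫_0^1 u² dx = 18, so ||u||_L² = 3*sqrt(2).
∫_0^1 (u')² dx = 450*π^2, so ||u'||_L² = 15*sqrt(2)*π.
Ratio ||u||_L² / ||u'||_L² = 1/(5*π).
Sharp Poincaré constant on H^1_0(0, 1) is C_P = L/π = 1/π, achieved by sin(π·x).
This is the k = 5 harmonic; the ratio L/(kπ) is strictly less than C_P = L/π, consistent with the sharp inequality ||u||_L² ≤ C_P ||u'||_L².


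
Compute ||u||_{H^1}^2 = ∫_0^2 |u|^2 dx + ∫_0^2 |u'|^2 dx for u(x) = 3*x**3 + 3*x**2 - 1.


||u||_{H^1}^2 = 9958/7

The H^1 norm (squared) on an interval (0, L) is
  ||u||_{H^1}^2 = ∫_0^L u(x)^2 dx + ∫_0^L u'(x)^2 dx.
Compute u'(x) = 9*x**2 + 6*x.
Then u(x)^2 = 9*x**6 + 18*x**5 + 9*x**4 - 6*x**3 - 6*x**2 + 1 and u'(x)^2 = 81*x**4 + 108*x**3 + 36*x**2.
Integrate each monomial from 0 to 2 using ∫_0^2 c·x^n dx = c·2^(n+1)/(n+1):
  ∫_0^2 u(x)^2 dx = ∫_0^2 (9*x^6 + 18*x^5 + 9*x^4 - 6*x^3 - 6*x^2 + 1) dx. Term by term:
    ∫_0^2 9*x^6 dx = 1152/7;  ∫_0^2 18*x^5 dx = 192;  ∫_0^2 9*x^4 dx = 288/5;
    ∫_0^2 -6*x^3 dx = -24;  ∫_0^2 -6*x^2 dx = -16;  ∫_0^2 1 dx = 2.
  Sum: 1152/7 + 192 + 288/5 − 24 − 16 + 2 = 13166/35.
  ∫_0^2 u'(x)^2 dx = ∫_0^2 (81*x^4 + 108*x^3 + 36*x^2) dx. Term by term:
    ∫_0^2 81*x^4 dx = 2592/5;  ∫_0^2 108*x^3 dx = 432;  ∫_0^2 36*x^2 dx = 96.
  Sum: 2592/5 + 432 + 96 = 5232/5.
Adding: ||u||_{H^1}^2 = 13166/35 + 5232/5 = 9958/7.


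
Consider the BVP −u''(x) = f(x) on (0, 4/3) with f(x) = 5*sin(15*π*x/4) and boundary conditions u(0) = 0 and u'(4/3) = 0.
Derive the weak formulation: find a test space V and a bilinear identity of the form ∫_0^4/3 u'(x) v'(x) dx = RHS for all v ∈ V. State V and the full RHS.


V = {v ∈ H^1(0, 4/3) : v(0) = 0} (test functions vanish at x = 0 where u is specified); weak form: ∫_0^4/3 u'v' dx = ∫_0^4/3 (5*sin(15*π*x/4)) v dx for all v ∈ V.

Multiply both sides by a test function v and integrate from 0 to 4/3:
  ∫_0^4/3 −u''(x) v(x) dx = ∫_0^4/3 f(x) v(x) dx.
Integrate the LHS by parts once:
  ∫_0^4/3 −u'' v dx = −[u'(x) v(x)]_0^4/3 + ∫_0^4/3 u'(x) v'(x) dx.
Thus ∫_0^4/3 u'(x) v'(x) dx = ∫_0^4/3 f(x) v(x) dx + [u'(x) v(x)]_0^4/3.
Choose V so that boundary terms are either known or forced to vanish.
Mixed BC: u(0) = 0 (Dirichlet) and u'(4/3) = 0 (Neumann). Define V = {v ∈ H^1(0, 4/3) : v(0) = 0}. Then [u' v]_0^4/3 = u'(4/3)·v(4/3) − u'(0)·0 = 0.
Weak formulation: find u (satisfying any essential BC) such that ∫_0^4/3 u'(x) v'(x) dx = ∫_0^4/3 f v dx for all v ∈ V (Dirichlet at 0 absorbed into V; the Neumann datum at x = 4/3 is zero, so no boundary term remains).
Substituting f(x) = 5*sin(15*π*x/4), the right-hand side is ∫_0^4/3 (5*sin(15*π*x/4)) v dx.


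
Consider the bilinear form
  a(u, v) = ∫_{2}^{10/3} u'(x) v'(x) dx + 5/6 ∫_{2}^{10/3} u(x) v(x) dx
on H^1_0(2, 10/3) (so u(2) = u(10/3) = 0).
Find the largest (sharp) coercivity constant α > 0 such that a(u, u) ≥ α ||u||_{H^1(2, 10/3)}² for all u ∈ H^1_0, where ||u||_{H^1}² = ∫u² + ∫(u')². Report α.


α = (40 + 27*π^2)/(3*(16 + 9*π^2))

Coercivity of a(·,·) on H^1_0(2, 10/3) means a(u, u) ≥ α ||u||_{H^1}² for every u ∈ H^1_0.
The interval has length L = 4/3, and Poincaré/coercivity depend only on L. Here a(u, u) = ∫(u')² + (5/6)·∫u².
Here 0 < c = 5/6 < 1. The condition a(u,u) ≥ α||u||_{H^1}² reads (1−α)∫(u')² ≥ (α−c)∫u². Any admissible α is ≤ 1 (rapidly oscillating u have ∫u²/∫(u')² → 0), and α = 1 would force 0 ≥ (1−c)∫u², impossible since c < 1; so 1−α > 0. By the sharp Poincaré inequality on H^1_0 of an interval of length L, ∫(u')² ≥ (π/L)²∫u² with equality for the first sine mode sin(π(x−x₀)/L) (x₀ the left endpoint), so the inequality holds for all u iff (1−α)(π/L)² ≥ α − c, i.e. α ≤ ((π/L)² + c)/((π/L)² + 1) = (1 + c(L/π)²)/(1 + (L/π)²). With (π/L)² = 9*π^2/16 and c = 5/6, the largest admissible constant is α = ((π/L)² + c)/((π/L)² + 1).
Simplifying, α = (40 + 27*π^2)/(3*(16 + 9*π^2)).


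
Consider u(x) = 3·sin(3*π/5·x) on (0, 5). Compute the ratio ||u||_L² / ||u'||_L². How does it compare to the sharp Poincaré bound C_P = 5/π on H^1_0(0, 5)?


||u||_L² / ||u'||_L² = 5/(3*π) < C_P = 5/π.

u(x) = 3·sin(3*π/5·x), so u'(x) = 9*π*cos(3*π*x/5)/5.
Writing u(x) = A·sin(kπx/L) with A = 3 and k = 3, use ∫_0^L sin²(kπx/L) dx = L/2 and ∫_0^L cos²(kπx/L) dx = L/2.
u² = 9·sin²(3*π/5·x) and (u')² = 81*π^2/25·cos²(3*π/5·x), and each of sin², cos² integrates to L/2 = 5/2 over (0, 5).
∫_0^5 u² dx = 45/2, so ||u||_L² = 3*sqrt(10)/2.
∫_0^5 (u')² dx = 81*π^2/10, so ||u'||_L² = 9*sqrt(10)*π/10.
Ratio ||u||_L² / ||u'||_L² = 5/(3*π).
Sharp Poincaré constant on H^1_0(0, 5) is C_P = L/π = 5/π, achieved by sin(π/5·x).
This is the k = 3 harmonic; the ratio L/(kπ) is strictly less than C_P = L/π, consistent with the sharp inequality ||u||_L² ≤ C_P ||u'||_L².


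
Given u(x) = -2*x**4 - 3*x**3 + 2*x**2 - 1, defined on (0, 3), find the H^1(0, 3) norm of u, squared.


||u||_{H^1}^2 = 384474/7

The H^1 norm (squared) on an interval (0, L) is
  ||u||_{H^1}^2 = ∫_0^L u(x)^2 dx + ∫_0^L u'(x)^2 dx.
Compute u'(x) = -8*x**3 - 9*x**2 + 4*x.
Then u(x)^2 = 4*x**8 + 12*x**7 + x**6 - 12*x**5 + 8*x**4 + 6*x**3 - 4*x**2 + 1 and u'(x)^2 = 64*x**6 + 144*x**5 + 17*x**4 - 72*x**3 + 16*x**2.
Integrate each monomial from 0 to 3 using ∫_0^3 c·x^n dx = c·3^(n+1)/(n+1):
  ∫_0^3 u(x)^2 dx = ∫_0^3 (4*x^8 + 12*x^7 + x^6 - 12*x^5 + 8*x^4 + 6*x^3 - 4*x^2 + 1) dx. Term by term:
    ∫_0^3 4*x^8 dx = 8748;  ∫_0^3 12*x^7 dx = 19683/2;  ∫_0^3 x^6 dx = 2187/7;
    ∫_0^3 -12*x^5 dx = -1458;  ∫_0^3 8*x^4 dx = 1944/5;  ∫_0^3 6*x^3 dx = 243/2;
    ∫_0^3 -4*x^2 dx = -36;  ∫_0^3 1 dx = 3.
  Sum: 8748 + 19683/2 + 2187/7 − 1458 + 1944/5 + 243/2 − 36 + 3 = 627243/35.
  ∫_0^3 u'(x)^2 dx = ∫_0^3 (64*x^6 + 144*x^5 + 17*x^4 - 72*x^3 + 16*x^2) dx. Term by term:
    ∫_0^3 64*x^6 dx = 139968/7;  ∫_0^3 144*x^5 dx = 17496;  ∫_0^3 17*x^4 dx = 4131/5;
    ∫_0^3 -72*x^3 dx = -1458;  ∫_0^3 16*x^2 dx = 144.
  Sum: 139968/7 + 17496 + 4131/5 − 1458 + 144 = 1295127/35.
Adding: ||u||_{H^1}^2 = 627243/35 + 1295127/35 = 384474/7.
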